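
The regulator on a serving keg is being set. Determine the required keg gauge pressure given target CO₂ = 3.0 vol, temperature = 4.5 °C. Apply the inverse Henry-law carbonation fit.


psi = vols/(0.01821 + 0.09011·e^(−0.04·T)) − 14.695
psi = 3.0/(0.01821 + 0.09011·e^(−0.04·4.5)) − 14.695

17.3987 psi


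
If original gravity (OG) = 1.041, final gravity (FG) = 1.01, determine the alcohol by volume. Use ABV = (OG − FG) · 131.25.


ABV = (1.041 − 1.01) · 131.25

4.0687 % ABV


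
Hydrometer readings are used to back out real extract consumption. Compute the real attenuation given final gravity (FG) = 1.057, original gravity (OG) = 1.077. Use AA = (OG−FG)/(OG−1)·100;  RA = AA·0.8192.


AA = (1.077 − 1.057)/(1.077 − 1)·100 = 25.9740
RA = 25.9740·0.8192

21.2779 %


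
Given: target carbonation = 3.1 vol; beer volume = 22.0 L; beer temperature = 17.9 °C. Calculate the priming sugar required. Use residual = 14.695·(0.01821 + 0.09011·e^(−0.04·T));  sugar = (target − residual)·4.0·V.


residual = 14.695·(0.01821 + 0.09011·e^(−0.04·17.9)) = 0.9147
sugar = (3.1 − 0.9147)·4.0·22.0

192.3046 g


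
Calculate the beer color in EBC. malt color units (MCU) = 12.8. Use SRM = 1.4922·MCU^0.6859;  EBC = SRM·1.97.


SRM = 1.4922·12.8^0.6859 = 8.5756
EBC = 8.5756·1.97

16.8938 EBC


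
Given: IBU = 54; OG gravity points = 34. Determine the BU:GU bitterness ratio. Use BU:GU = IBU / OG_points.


BU:GU = 54 / 34

1.5882


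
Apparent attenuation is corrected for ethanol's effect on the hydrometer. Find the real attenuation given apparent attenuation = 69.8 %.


RA = AA · 0.8192
RA = 69.8 · 0.8192

57.1802 %


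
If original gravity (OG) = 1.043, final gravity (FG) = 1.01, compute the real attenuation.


AA = (OG−FG)/(OG−1)·100;  RA = AA·0.8192
AA = (1.043 − 1.01)/(1.043 − 1)·100 = 76.7442
RA = 76.7442·0.8192

62.8688 %


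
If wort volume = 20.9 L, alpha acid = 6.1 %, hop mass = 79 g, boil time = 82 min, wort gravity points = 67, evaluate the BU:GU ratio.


U = 1.65·0.000125^(GP/1000)·(1−e^(−0.04t))/4.15;  IBU = (α/100)·m·U·1000/V;  BU:GU = IBU/GP
U = 1.65·0.000125^(67/1000)·(1−e^(−0.04·82))/4.15 = 0.2095
IBU = (6.1/100)·79·0.2095·1000/20.9 = 48.3150
BU:GU = 48.3150/67

0.7211


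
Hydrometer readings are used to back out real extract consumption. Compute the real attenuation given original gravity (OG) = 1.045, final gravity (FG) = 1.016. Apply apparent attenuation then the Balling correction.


AA = (OG−FG)/(OG−1)·100;  RA = AA·0.8192
AA = (1.045 − 1.016)/(1.045 − 1)·100 = 64.4444
RA = 64.4444·0.8192

52.7929 %


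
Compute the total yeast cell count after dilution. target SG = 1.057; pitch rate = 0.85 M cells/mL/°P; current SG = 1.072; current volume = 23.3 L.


V_w = V·((SG_c−1)/(SG_t−1)−1);  °P = 259 − 259/SG_t;  cells = rate·(V+V_w)·°P
V_w = 23.3·((1.072−1)/(1.057−1)−1) = 6.1316
V_final = 23.3 + 6.1316 = 29.4316
°P = 259 − 259/1.057 = 13.9669
cells = 0.85·29.4316·13.9669

349.4074 billion cells


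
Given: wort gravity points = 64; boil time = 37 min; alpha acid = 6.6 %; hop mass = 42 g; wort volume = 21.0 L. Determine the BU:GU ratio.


U = 1.65·0.000125^(GP/1000)·(1−e^(−0.04t))/4.15;  IBU = (α/100)·m·U·1000/V;  BU:GU = IBU/GP
U = 1.65·0.000125^(64/1000)·(1−e^(−0.04·37))/4.15 = 0.1728
IBU = (6.6/100)·42·0.1728·1000/21.0 = 22.8052
BU:GU = 22.8052/64

0.3563


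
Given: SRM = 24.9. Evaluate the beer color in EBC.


EBC = SRM · 1.97
EBC = 24.9 · 1.97

49.0530 EBC


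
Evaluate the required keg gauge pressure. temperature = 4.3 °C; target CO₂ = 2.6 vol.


psi = vols/(0.01821 + 0.09011·e^(−0.04·T)) − 14.695
psi = 2.6/(0.01821 + 0.09011·e^(−0.04·4.3)) − 14.695

12.9408 psi


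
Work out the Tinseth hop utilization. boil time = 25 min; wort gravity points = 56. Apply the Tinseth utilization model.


U = 1.65·0.000125^(GP/1000) · (1 − e^(−0.04·t))/4.15
bigness = 1.65·0.000125^(56/1000) = 0.9975
boil_factor = (1 − e^(−0.04·25))/4.15 = 0.1523
U = 0.9975 · 0.1523

0.1519


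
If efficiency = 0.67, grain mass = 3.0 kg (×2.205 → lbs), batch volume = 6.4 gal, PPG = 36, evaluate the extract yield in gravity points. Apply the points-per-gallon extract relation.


points = lbs × PPG × eff / vol
lbs = 3.0 × 2.205 = 6.6150
points = 6.6150 × 36 × 0.67 / 6.4

24.9303 points


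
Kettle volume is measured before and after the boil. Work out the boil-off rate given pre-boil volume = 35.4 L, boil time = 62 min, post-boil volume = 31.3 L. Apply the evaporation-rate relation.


rate = (V_pre − V_post) / (t_min/60)
rate = (35.4 − 31.3) / (62/60)

3.9677 L/hr


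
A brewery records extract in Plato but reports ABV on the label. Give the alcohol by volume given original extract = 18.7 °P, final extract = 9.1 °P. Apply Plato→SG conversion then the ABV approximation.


SG = 259/(259 − P);  ABV = (OG − FG)·131.25
OG = 259/(259 − 18.7) = 1.0778
FG = 259/(259 − 9.1) = 1.0364
ABV = (1.0778 − 1.0364)·131.25

5.4344 % ABV


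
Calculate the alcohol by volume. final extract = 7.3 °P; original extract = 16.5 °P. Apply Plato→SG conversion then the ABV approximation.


SG = 259/(259 − P);  ABV = (OG − FG)·131.25
OG = 259/(259 − 16.5) = 1.0680
FG = 259/(259 − 7.3) = 1.0290
ABV = (1.0680 − 1.0290)·131.25

5.1238 % ABV


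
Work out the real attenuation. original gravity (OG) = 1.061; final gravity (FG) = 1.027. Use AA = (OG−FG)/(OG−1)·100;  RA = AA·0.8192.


AA = (1.061 − 1.027)/(1.061 − 1)·100 = 55.7377
RA = 55.7377·0.8192

45.6603 %


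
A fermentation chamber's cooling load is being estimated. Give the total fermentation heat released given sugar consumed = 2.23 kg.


Q = m_sugar · 590 kJ/kg
Q = 2.23 · 590

1315.7000 kJ


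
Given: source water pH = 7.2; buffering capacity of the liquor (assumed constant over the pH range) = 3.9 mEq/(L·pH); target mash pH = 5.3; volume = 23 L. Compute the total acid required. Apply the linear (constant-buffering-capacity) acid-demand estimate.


acid = buffering capacity · (pH_source − pH_target) · V
acid = 3.9 · (7.2 − 5.3) · 23

170.4300 mEq


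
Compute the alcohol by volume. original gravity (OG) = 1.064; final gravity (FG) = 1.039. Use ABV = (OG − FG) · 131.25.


ABV = (1.064 − 1.039) · 131.25

3.2813 % ABV


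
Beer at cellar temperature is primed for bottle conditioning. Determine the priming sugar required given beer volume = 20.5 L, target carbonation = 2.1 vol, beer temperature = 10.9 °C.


residual = 14.695·(0.01821 + 0.09011·e^(−0.04·T));  sugar = (target − residual)·4.0·V
residual = 14.695·(0.01821 + 0.09011·e^(−0.04·10.9)) = 1.1238
sugar = (2.1 − 1.1238)·4.0·20.5

80.0463 g


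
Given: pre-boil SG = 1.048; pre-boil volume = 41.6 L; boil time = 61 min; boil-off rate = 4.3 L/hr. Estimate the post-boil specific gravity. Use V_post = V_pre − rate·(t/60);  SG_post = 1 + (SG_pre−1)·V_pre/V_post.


V_post = 41.6 − 4.3·(61/60) = 37.2283
SG_post = 1 + (1.048 − 1)·41.6/37.2283

1.0536


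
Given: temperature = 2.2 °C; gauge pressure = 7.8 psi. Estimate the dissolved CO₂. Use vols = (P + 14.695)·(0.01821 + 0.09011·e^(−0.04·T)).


vols = (7.8 + 14.695)·(0.01821 + 0.09011·e^(−0.04·2.2))

2.2659 volumes


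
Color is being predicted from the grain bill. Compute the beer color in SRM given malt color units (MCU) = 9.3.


SRM = 1.4922 · MCU^0.6859
SRM = 1.4922 · 9.3^0.6859

6.8883 SRM


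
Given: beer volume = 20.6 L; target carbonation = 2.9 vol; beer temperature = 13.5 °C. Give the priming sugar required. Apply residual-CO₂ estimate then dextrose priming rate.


residual = 14.695·(0.01821 + 0.09011·e^(−0.04·T));  sugar = (target − residual)·4.0·V
residual = 14.695·(0.01821 + 0.09011·e^(−0.04·13.5)) = 1.0393
sugar = (2.9 − 1.0393)·4.0·20.6

153.3257 g


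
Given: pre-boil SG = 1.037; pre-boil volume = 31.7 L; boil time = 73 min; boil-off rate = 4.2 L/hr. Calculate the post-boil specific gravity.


V_post = V_pre − rate·(t/60);  SG_post = 1 + (SG_pre−1)·V_pre/V_post
V_post = 31.7 − 4.2·(73/60) = 26.5900
SG_post = 1 + (1.037 − 1)·31.7/26.5900

1.0441


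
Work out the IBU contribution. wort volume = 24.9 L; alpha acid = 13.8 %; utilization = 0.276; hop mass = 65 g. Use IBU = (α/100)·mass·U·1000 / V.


IBU = (13.8/100)·65·0.276·1000 / 24.9

99.4265 IBU


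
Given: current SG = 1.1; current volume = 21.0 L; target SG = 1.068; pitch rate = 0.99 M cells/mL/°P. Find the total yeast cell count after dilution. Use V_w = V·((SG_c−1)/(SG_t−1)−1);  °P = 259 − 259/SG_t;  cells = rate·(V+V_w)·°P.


V_w = 21.0·((1.1−1)/(1.068−1)−1) = 9.8824
V_final = 21.0 + 9.8824 = 30.8824
°P = 259 − 259/1.068 = 16.4906
cells = 0.99·30.8824·16.4906

504.1770 billion cells


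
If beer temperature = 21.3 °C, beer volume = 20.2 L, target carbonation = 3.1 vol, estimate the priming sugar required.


residual = 14.695·(0.01821 + 0.09011·e^(−0.04·T));  sugar = (target − residual)·4.0·V
residual = 14.695·(0.01821 + 0.09011·e^(−0.04·21.3)) = 0.8324
sugar = (3.1 − 0.8324)·4.0·20.2

183.2194 g


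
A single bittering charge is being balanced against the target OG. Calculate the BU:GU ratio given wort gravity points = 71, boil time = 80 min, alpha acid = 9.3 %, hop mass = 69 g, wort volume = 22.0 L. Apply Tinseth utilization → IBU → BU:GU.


U = 1.65·0.000125^(GP/1000)·(1−e^(−0.04t))/4.15;  IBU = (α/100)·m·U·1000/V;  BU:GU = IBU/GP
U = 1.65·0.000125^(71/1000)·(1−e^(−0.04·80))/4.15 = 0.2015
IBU = (9.3/100)·69·0.2015·1000/22.0 = 58.7695
BU:GU = 58.7695/71

0.8277


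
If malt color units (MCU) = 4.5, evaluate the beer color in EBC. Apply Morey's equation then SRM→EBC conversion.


SRM = 1.4922·MCU^0.6859;  EBC = SRM·1.97
SRM = 1.4922·4.5^0.6859 = 4.1866
EBC = 4.1866·1.97

8.2477 EBC


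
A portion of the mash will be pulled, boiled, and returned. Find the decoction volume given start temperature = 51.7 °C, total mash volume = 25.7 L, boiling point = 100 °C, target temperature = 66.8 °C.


V_dec = V_total·(T_target − T_start)/(T_boil − T_start)
V_dec = 25.7·(66.8 − 51.7)/(100 − 51.7)

8.0346 L


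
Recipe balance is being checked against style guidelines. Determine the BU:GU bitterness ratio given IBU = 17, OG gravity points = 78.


BU:GU = IBU / OG_points
BU:GU = 17 / 78

0.2179


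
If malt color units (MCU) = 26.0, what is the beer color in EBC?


SRM = 1.4922·MCU^0.6859;  EBC = SRM·1.97
SRM = 1.4922·26.0^0.6859 = 13.9430
EBC = 13.9430·1.97

27.4678 EBC


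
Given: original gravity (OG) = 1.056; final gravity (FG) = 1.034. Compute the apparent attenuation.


AA = (OG − FG)/(OG − 1) · 100
AA = (1.056 − 1.034)/(1.056 − 1) · 100

39.2857 %


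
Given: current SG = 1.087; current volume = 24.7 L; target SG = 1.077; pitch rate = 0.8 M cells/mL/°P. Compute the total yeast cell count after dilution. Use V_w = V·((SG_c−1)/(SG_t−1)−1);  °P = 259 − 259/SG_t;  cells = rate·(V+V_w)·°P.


V_w = 24.7·((1.087−1)/(1.077−1)−1) = 3.2078
V_final = 24.7 + 3.2078 = 27.9078
°P = 259 − 259/1.077 = 18.5172
cells = 0.8·27.9078·18.5172

413.4188 billion cells


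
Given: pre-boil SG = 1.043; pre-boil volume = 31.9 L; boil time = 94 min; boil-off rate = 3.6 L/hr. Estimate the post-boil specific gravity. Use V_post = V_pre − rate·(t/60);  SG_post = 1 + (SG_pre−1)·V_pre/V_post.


V_post = 31.9 − 3.6·(94/60) = 26.2600
SG_post = 1 + (1.043 − 1)·31.9/26.2600

1.0522


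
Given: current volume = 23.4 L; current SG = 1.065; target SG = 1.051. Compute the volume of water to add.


V_water = V·((SG_curr − 1)/(SG_target − 1) − 1)
V_water = 23.4·((1.065 − 1)/(1.051 − 1) − 1)

6.4235 L


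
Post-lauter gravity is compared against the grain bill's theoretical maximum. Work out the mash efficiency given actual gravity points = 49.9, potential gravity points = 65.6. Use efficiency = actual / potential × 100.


efficiency = 49.9 / 65.6 × 100

76.0671 %


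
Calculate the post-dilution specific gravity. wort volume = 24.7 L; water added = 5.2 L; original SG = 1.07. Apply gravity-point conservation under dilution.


SG_new = 1 + (SG_old − 1)·V_old/(V_old + V_water)
pts = (1.07 − 1)·1000·24.7/(24.7 + 5.2) = 57.8261
SG_new = 1 + 57.8261/1000

1.0578


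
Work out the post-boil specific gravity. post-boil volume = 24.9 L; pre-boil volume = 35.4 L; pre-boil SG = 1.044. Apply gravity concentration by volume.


SG_post = 1 + (SG_pre − 1)·V_pre/V_post
pts_pre = (1.044 − 1)·1000 = 44.0000
pts_post = 44.0000·35.4/24.9 = 62.5542
SG_post = 1 + 62.5542/1000

1.0626


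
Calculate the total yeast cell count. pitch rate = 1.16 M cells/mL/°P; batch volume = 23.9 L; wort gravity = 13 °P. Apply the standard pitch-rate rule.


cells (billions) = rate · V_L · °P
cells = 1.16 · 23.9 · 13

360.4120 billion cells


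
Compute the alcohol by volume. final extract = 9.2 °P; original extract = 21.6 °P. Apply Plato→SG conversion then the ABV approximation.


SG = 259/(259 − P);  ABV = (OG − FG)·131.25
OG = 259/(259 − 21.6) = 1.0910
FG = 259/(259 − 9.2) = 1.0368
ABV = (1.0910 − 1.0368)·131.25

7.1080 % ABV


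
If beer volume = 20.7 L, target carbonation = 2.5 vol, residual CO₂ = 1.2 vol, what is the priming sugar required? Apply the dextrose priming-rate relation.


sugar = (target − residual)·4.0·V
sugar = (2.5 − 1.2)·4.0·20.7

107.6400 g


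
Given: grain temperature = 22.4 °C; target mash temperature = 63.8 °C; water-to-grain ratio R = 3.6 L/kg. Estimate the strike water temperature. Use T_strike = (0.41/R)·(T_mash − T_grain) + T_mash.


T_strike = (0.41/3.6)·(63.8 − 22.4) + 63.8

68.5150 °C


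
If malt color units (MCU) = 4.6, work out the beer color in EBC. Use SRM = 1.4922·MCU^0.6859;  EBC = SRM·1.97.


SRM = 1.4922·4.6^0.6859 = 4.2502
EBC = 4.2502·1.97

8.3730 EBC


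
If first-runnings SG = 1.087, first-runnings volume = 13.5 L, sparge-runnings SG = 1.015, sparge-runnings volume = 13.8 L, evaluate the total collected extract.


total = Σ (SG_i − 1)·1000·V_i
first = (1.087 − 1)·1000·13.5 = 1174.5000
sparge = (1.015 − 1)·1000·13.8 = 207.0000
total = 1174.5000 + 207.0000

1381.5000 gravity·L


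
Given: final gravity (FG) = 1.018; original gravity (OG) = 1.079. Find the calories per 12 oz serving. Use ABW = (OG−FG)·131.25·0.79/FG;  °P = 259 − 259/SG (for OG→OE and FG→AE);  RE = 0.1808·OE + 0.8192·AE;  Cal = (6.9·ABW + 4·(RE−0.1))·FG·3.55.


ABW = (1.079 − 1.018)·131.25·0.79/1.018 = 6.2131
OE = 259 − 259/1.079 = 18.9629 °P
AE = 259 − 259/1.018 = 4.5796 °P
RE = 0.1808·18.9629 + 0.8192·4.5796 = 7.1801 °P
Cal = (6.9·6.2131 + 4·(7.1801−0.1))·1.018·3.55

257.2761 kcal


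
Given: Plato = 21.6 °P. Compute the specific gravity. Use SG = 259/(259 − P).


SG = 259/(259 − 21.6)

1.0910


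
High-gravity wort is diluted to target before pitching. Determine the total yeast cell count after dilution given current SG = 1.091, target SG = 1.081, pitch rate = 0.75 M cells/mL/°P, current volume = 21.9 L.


V_w = V·((SG_c−1)/(SG_t−1)−1);  °P = 259 − 259/SG_t;  cells = rate·(V+V_w)·°P
V_w = 21.9·((1.091−1)/(1.081−1)−1) = 2.7037
V_final = 21.9 + 2.7037 = 24.6037
°P = 259 − 259/1.081 = 19.4070
cells = 0.75·24.6037·19.4070

358.1136 billion cells


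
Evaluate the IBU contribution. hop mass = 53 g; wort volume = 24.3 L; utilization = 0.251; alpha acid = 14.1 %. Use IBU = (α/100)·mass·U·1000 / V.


IBU = (14.1/100)·53·0.251·1000 / 24.3

77.1902 IBU


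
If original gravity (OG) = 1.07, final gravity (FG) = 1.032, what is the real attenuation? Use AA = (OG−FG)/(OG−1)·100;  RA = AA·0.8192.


AA = (1.07 − 1.032)/(1.07 − 1)·100 = 54.2857
RA = 54.2857·0.8192

44.4709 %


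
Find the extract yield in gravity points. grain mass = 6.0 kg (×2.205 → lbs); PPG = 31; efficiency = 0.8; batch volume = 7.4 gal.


points = lbs × PPG × eff / vol
lbs = 6.0 × 2.205 = 13.2300
points = 13.2300 × 31 × 0.8 / 7.4

44.3384 points


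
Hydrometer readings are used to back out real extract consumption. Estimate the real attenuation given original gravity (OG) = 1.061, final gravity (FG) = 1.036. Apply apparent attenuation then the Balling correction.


AA = (OG−FG)/(OG−1)·100;  RA = AA·0.8192
AA = (1.061 − 1.036)/(1.061 − 1)·100 = 40.9836
RA = 40.9836·0.8192

33.5738 %


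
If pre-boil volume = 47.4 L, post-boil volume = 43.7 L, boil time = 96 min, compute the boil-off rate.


rate = (V_pre − V_post) / (t_min/60)
rate = (47.4 − 43.7) / (96/60)

2.3125 L/hr


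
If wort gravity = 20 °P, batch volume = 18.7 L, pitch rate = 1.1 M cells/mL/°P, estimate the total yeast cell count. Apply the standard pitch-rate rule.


cells (billions) = rate · V_L · °P
cells = 1.1 · 18.7 · 20

411.4000 billion cells


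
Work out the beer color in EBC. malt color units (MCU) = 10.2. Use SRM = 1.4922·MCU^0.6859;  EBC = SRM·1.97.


SRM = 1.4922·10.2^0.6859 = 7.3388
EBC = 7.3388·1.97

14.4575 EBC


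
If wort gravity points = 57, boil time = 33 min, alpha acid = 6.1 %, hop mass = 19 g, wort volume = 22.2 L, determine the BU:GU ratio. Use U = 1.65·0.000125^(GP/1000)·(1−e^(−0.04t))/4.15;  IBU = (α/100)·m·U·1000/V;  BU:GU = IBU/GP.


U = 1.65·0.000125^(57/1000)·(1−e^(−0.04·33))/4.15 = 0.1746
IBU = (6.1/100)·19·0.1746·1000/22.2 = 9.1141
BU:GU = 9.1141/57

0.1599


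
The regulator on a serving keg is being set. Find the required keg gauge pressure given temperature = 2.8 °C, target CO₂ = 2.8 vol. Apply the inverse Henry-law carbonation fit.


psi = vols/(0.01821 + 0.09011·e^(−0.04·T)) − 14.695
psi = 2.8/(0.01821 + 0.09011·e^(−0.04·2.8)) − 14.695

13.6530 psi


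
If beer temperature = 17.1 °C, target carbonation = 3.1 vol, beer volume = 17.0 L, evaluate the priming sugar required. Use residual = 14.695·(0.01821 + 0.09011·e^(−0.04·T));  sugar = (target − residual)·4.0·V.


residual = 14.695·(0.01821 + 0.09011·e^(−0.04·17.1)) = 0.9358
sugar = (3.1 − 0.9358)·4.0·17.0

147.1681 g


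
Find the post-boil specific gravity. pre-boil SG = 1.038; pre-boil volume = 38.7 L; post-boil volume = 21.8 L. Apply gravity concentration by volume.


SG_post = 1 + (SG_pre − 1)·V_pre/V_post
pts_pre = (1.038 − 1)·1000 = 38.0000
pts_post = 38.0000·38.7/21.8 = 67.4587
SG_post = 1 + 67.4587/1000

1.0675


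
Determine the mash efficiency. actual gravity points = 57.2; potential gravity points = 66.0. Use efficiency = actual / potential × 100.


efficiency = 57.2 / 66.0 × 100

86.6667 %


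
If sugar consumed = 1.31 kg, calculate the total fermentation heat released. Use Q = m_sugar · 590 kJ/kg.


Q = 1.31 · 590

772.9000 kJ


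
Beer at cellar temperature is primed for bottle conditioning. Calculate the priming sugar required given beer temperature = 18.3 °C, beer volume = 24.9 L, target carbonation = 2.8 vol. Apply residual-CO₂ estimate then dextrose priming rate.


residual = 14.695·(0.01821 + 0.09011·e^(−0.04·T));  sugar = (target − residual)·4.0·V
residual = 14.695·(0.01821 + 0.09011·e^(−0.04·18.3)) = 0.9044
sugar = (2.8 − 0.9044)·4.0·24.9

188.7969 g


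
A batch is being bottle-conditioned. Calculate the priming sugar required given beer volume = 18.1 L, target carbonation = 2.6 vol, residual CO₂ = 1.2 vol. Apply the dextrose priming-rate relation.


sugar = (target − residual)·4.0·V
sugar = (2.6 − 1.2)·4.0·18.1

101.3600 g


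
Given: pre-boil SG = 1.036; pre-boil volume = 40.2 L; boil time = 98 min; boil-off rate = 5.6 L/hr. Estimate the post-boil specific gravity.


V_post = V_pre − rate·(t/60);  SG_post = 1 + (SG_pre−1)·V_pre/V_post
V_post = 40.2 − 5.6·(98/60) = 31.0533
SG_post = 1 + (1.036 − 1)·40.2/31.0533

1.0466


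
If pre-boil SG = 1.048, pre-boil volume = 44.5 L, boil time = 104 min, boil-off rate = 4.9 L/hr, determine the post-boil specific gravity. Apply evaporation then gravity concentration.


V_post = V_pre − rate·(t/60);  SG_post = 1 + (SG_pre−1)·V_pre/V_post
V_post = 44.5 − 4.9·(104/60) = 36.0067
SG_post = 1 + (1.048 − 1)·44.5/36.0067

1.0593


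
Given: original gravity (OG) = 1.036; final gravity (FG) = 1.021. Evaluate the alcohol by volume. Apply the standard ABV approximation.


ABV = (OG − FG) · 131.25
ABV = (1.036 − 1.021) · 131.25

1.9688 % ABV


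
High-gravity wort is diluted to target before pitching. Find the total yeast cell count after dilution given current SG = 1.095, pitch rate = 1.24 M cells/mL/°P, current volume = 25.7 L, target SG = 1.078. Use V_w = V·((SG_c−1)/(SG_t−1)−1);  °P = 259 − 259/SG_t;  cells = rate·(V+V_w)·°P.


V_w = 25.7·((1.095−1)/(1.078−1)−1) = 5.6013
V_final = 25.7 + 5.6013 = 31.3013
°P = 259 − 259/1.078 = 18.7403
cells = 1.24·31.3013·18.7403

727.3768 billion cells


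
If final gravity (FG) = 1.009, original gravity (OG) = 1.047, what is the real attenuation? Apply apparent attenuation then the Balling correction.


AA = (OG−FG)/(OG−1)·100;  RA = AA·0.8192
AA = (1.047 − 1.009)/(1.047 − 1)·100 = 80.8511
RA = 80.8511·0.8192

66.2332 %


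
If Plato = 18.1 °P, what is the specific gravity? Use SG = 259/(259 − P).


SG = 259/(259 − 18.1)

1.0751


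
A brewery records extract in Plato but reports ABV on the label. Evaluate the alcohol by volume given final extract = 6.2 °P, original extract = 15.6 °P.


SG = 259/(259 − P);  ABV = (OG − FG)·131.25
OG = 259/(259 − 15.6) = 1.0641
FG = 259/(259 − 6.2) = 1.0245
ABV = (1.0641 − 1.0245)·131.25

5.1931 % ABV


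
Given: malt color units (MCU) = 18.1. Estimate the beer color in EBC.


SRM = 1.4922·MCU^0.6859;  EBC = SRM·1.97
SRM = 1.4922·18.1^0.6859 = 10.8760
EBC = 10.8760·1.97

21.4257 EBC


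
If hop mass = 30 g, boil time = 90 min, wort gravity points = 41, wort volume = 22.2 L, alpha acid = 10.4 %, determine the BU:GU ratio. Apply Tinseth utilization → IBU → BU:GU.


U = 1.65·0.000125^(GP/1000)·(1−e^(−0.04t))/4.15;  IBU = (α/100)·m·U·1000/V;  BU:GU = IBU/GP
U = 1.65·0.000125^(41/1000)·(1−e^(−0.04·90))/4.15 = 0.2675
IBU = (10.4/100)·30·0.2675·1000/22.2 = 37.5992
BU:GU = 37.5992/41

0.9171


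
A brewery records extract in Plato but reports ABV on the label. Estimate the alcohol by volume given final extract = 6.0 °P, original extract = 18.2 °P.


SG = 259/(259 − P);  ABV = (OG − FG)·131.25
OG = 259/(259 − 18.2) = 1.0756
FG = 259/(259 − 6.0) = 1.0237
ABV = (1.0756 − 1.0237)·131.25

6.8074 % ABV


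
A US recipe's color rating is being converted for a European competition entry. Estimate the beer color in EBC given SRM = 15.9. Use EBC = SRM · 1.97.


EBC = 15.9 · 1.97

31.3230 EBC


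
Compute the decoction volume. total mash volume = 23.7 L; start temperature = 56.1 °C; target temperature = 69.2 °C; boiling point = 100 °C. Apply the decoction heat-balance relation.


V_dec = V_total·(T_target − T_start)/(T_boil − T_start)
V_dec = 23.7·(69.2 − 56.1)/(100 − 56.1)

7.0722 L


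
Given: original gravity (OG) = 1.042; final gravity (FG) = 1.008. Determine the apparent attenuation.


AA = (OG − FG)/(OG − 1) · 100
AA = (1.042 − 1.008)/(1.042 − 1) · 100

80.9524 %


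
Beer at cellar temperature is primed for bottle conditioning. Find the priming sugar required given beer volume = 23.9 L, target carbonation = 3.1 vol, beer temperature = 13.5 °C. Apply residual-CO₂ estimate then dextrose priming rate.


residual = 14.695·(0.01821 + 0.09011·e^(−0.04·T));  sugar = (target − residual)·4.0·V
residual = 14.695·(0.01821 + 0.09011·e^(−0.04·13.5)) = 1.0393
sugar = (3.1 − 1.0393)·4.0·23.9

197.0075 g


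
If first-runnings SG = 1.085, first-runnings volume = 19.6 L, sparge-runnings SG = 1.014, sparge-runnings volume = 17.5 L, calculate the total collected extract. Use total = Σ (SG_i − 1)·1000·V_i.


first = (1.085 − 1)·1000·19.6 = 1666.0000
sparge = (1.014 − 1)·1000·17.5 = 245.0000
total = 1666.0000 + 245.0000

1911.0000 gravity·L


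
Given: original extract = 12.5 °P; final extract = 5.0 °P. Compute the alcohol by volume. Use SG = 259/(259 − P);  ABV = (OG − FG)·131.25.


OG = 259/(259 − 12.5) = 1.0507
FG = 259/(259 − 5.0) = 1.0197
ABV = (1.0507 − 1.0197)·131.25

4.0720 % ABV


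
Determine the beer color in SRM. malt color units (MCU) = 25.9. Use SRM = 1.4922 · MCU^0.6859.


SRM = 1.4922 · 25.9^0.6859

13.9062 SRM


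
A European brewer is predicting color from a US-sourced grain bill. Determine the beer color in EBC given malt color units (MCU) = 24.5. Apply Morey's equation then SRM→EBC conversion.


SRM = 1.4922·MCU^0.6859;  EBC = SRM·1.97
SRM = 1.4922·24.5^0.6859 = 13.3862
EBC = 13.3862·1.97

26.3707 EBC


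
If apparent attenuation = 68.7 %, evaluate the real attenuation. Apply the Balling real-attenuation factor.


RA = AA · 0.8192
RA = 68.7 · 0.8192

56.2790 %


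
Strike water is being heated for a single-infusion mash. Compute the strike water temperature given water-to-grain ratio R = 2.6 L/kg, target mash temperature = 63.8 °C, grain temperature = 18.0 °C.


T_strike = (0.41/R)·(T_mash − T_grain) + T_mash
T_strike = (0.41/2.6)·(63.8 − 18.0) + 63.8

71.0223 °C


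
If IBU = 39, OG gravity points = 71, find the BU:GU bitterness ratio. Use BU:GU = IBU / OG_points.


BU:GU = 39 / 71

0.5493


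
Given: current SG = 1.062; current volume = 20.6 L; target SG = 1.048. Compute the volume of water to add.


V_water = V·((SG_curr − 1)/(SG_target − 1) − 1)
V_water = 20.6·((1.062 − 1)/(1.048 − 1) − 1)

6.0083 L


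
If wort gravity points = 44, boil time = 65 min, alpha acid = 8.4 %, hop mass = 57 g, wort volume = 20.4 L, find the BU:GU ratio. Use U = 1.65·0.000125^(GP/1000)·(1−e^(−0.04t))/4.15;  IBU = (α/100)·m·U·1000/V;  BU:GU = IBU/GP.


U = 1.65·0.000125^(44/1000)·(1−e^(−0.04·65))/4.15 = 0.2478
IBU = (8.4/100)·57·0.2478·1000/20.4 = 58.1710
BU:GU = 58.1710/44

1.3221


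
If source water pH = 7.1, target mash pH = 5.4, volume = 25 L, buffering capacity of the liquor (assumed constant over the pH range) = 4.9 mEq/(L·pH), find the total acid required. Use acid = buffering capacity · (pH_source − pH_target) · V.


acid = 4.9 · (7.1 − 5.4) · 25

208.2500 mEq


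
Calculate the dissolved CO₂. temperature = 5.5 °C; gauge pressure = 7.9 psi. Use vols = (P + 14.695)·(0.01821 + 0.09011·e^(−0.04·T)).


vols = (7.9 + 14.695)·(0.01821 + 0.09011·e^(−0.04·5.5))

2.0454 volumes


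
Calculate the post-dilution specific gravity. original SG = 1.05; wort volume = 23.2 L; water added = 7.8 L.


SG_new = 1 + (SG_old − 1)·V_old/(V_old + V_water)
pts = (1.05 − 1)·1000·23.2/(23.2 + 7.8) = 37.4194
SG_new = 1 + 37.4194/1000

1.0374


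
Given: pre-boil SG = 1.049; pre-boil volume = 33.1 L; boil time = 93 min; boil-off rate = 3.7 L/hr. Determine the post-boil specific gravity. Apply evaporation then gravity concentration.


V_post = V_pre − rate·(t/60);  SG_post = 1 + (SG_pre−1)·V_pre/V_post
V_post = 33.1 − 3.7·(93/60) = 27.3650
SG_post = 1 + (1.049 − 1)·33.1/27.3650

1.0593


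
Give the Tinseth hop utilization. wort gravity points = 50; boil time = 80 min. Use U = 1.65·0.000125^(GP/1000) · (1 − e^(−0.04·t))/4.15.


bigness = 1.65·0.000125^(50/1000) = 1.0528
boil_factor = (1 − e^(−0.04·80))/4.15 = 0.2311
U = 1.0528 · 0.2311

0.2433


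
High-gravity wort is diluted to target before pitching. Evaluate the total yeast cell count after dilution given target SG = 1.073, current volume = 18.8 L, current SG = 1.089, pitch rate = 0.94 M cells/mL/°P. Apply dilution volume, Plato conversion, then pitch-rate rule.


V_w = V·((SG_c−1)/(SG_t−1)−1);  °P = 259 − 259/SG_t;  cells = rate·(V+V_w)·°P
V_w = 18.8·((1.089−1)/(1.073−1)−1) = 4.1205
V_final = 18.8 + 4.1205 = 22.9205
°P = 259 − 259/1.073 = 17.6207
cells = 0.94·22.9205·17.6207

379.6433 billion cells


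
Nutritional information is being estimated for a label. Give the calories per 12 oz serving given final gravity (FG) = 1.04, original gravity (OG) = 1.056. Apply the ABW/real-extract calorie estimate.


ABW = (OG−FG)·131.25·0.79/FG;  °P = 259 − 259/SG (for OG→OE and FG→AE);  RE = 0.1808·OE + 0.8192·AE;  Cal = (6.9·ABW + 4·(RE−0.1))·FG·3.55
ABW = (1.056 − 1.04)·131.25·0.79/1.04 = 1.5952
OE = 259 − 259/1.056 = 13.7348 °P
AE = 259 − 259/1.04 = 9.9615 °P
RE = 0.1808·13.7348 + 0.8192·9.9615 = 10.6438 °P
Cal = (6.9·1.5952 + 4·(10.6438−0.1))·1.04·3.55

196.3473 kcal


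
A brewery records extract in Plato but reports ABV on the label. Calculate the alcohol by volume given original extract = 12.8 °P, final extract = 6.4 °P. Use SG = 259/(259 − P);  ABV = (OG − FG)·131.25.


OG = 259/(259 − 12.8) = 1.0520
FG = 259/(259 − 6.4) = 1.0253
ABV = (1.0520 − 1.0253)·131.25

3.4983 % ABV


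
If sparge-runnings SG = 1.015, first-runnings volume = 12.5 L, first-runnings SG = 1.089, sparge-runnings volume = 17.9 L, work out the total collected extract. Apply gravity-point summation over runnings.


total = Σ (SG_i − 1)·1000·V_i
first = (1.089 − 1)·1000·12.5 = 1112.5000
sparge = (1.015 − 1)·1000·17.9 = 268.5000
total = 1112.5000 + 268.5000

1381.0000 gravity·L


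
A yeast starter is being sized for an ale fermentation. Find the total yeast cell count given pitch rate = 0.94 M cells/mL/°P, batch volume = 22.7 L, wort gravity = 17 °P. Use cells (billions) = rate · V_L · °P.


cells = 0.94 · 22.7 · 17

362.7460 billion cells


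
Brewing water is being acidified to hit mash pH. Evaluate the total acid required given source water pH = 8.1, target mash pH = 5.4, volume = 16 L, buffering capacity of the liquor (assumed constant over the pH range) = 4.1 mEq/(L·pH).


acid = buffering capacity · (pH_source − pH_target) · V
acid = 4.1 · (8.1 − 5.4) · 16

177.1200 mEq


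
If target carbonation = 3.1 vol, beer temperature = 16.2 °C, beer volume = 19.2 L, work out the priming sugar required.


residual = 14.695·(0.01821 + 0.09011·e^(−0.04·T));  sugar = (target − residual)·4.0·V
residual = 14.695·(0.01821 + 0.09011·e^(−0.04·16.2)) = 0.9603
sugar = (3.1 − 0.9603)·4.0·19.2

164.3324 g


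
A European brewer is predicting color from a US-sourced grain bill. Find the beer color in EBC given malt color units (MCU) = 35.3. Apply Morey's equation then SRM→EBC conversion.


SRM = 1.4922·MCU^0.6859;  EBC = SRM·1.97
SRM = 1.4922·35.3^0.6859 = 17.1967
EBC = 17.1967·1.97

33.8775 EBC


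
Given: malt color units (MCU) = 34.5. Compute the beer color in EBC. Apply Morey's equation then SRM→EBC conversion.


SRM = 1.4922·MCU^0.6859;  EBC = SRM·1.97
SRM = 1.4922·34.5^0.6859 = 16.9284
EBC = 16.9284·1.97

33.3490 EBC


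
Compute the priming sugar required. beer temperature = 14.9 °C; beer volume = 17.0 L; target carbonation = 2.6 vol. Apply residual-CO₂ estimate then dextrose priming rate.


residual = 14.695·(0.01821 + 0.09011·e^(−0.04·T));  sugar = (target − residual)·4.0·V
residual = 14.695·(0.01821 + 0.09011·e^(−0.04·14.9)) = 0.9972
sugar = (2.6 − 0.9972)·4.0·17.0

108.9886 g


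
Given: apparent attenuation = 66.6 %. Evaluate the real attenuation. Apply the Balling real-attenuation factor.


RA = AA · 0.8192
RA = 66.6 · 0.8192

54.5587 %


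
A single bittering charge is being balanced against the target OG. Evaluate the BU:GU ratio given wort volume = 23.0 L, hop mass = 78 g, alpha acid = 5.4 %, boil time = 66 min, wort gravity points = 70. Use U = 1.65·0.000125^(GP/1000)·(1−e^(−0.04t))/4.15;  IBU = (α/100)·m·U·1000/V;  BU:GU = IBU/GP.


U = 1.65·0.000125^(70/1000)·(1−e^(−0.04·66))/4.15 = 0.1968
IBU = (5.4/100)·78·0.1968·1000/23.0 = 36.0435
BU:GU = 36.0435/70

0.5149


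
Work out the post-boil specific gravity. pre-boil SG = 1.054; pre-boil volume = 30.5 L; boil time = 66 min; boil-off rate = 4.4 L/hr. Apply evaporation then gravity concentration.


V_post = V_pre − rate·(t/60);  SG_post = 1 + (SG_pre−1)·V_pre/V_post
V_post = 30.5 − 4.4·(66/60) = 25.6600
SG_post = 1 + (1.054 − 1)·30.5/25.6600

1.0642


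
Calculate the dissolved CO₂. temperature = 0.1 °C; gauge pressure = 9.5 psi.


vols = (P + 14.695)·(0.01821 + 0.09011·e^(−0.04·T))
vols = (9.5 + 14.695)·(0.01821 + 0.09011·e^(−0.04·0.1))

2.6121 volumes


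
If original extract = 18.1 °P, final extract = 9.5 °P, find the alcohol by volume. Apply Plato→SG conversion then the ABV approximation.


SG = 259/(259 − P);  ABV = (OG − FG)·131.25
OG = 259/(259 − 18.1) = 1.0751
FG = 259/(259 − 9.5) = 1.0381
ABV = (1.0751 − 1.0381)·131.25

4.8640 % ABV


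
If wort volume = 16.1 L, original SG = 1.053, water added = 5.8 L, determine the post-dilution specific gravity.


SG_new = 1 + (SG_old − 1)·V_old/(V_old + V_water)
pts = (1.053 − 1)·1000·16.1/(16.1 + 5.8) = 38.9635
SG_new = 1 + 38.9635/1000

1.0390


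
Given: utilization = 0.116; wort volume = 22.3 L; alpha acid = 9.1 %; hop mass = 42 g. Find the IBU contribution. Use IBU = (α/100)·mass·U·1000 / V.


IBU = (9.1/100)·42·0.116·1000 / 22.3

19.8813 IBU


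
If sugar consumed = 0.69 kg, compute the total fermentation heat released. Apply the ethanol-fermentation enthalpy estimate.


Q = m_sugar · 590 kJ/kg
Q = 0.69 · 590

407.1000 kJ


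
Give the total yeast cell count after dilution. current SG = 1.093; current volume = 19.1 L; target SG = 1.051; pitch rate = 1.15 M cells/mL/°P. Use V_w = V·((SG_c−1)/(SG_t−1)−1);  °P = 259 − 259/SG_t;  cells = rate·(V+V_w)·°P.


V_w = 19.1·((1.093−1)/(1.051−1)−1) = 15.7294
V_final = 19.1 + 15.7294 = 34.8294
°P = 259 − 259/1.051 = 12.5680
cells = 1.15·34.8294·12.5680

503.3977 billion cells


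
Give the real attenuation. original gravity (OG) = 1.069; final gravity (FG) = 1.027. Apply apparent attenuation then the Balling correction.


AA = (OG−FG)/(OG−1)·100;  RA = AA·0.8192
AA = (1.069 − 1.027)/(1.069 − 1)·100 = 60.8696
RA = 60.8696·0.8192

49.8643 %


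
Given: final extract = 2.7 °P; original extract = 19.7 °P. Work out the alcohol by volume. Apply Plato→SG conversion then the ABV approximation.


SG = 259/(259 − P);  ABV = (OG − FG)·131.25
OG = 259/(259 − 19.7) = 1.0823
FG = 259/(259 − 2.7) = 1.0105
ABV = (1.0823 − 1.0105)·131.25

9.4223 % ABV


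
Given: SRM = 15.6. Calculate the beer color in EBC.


EBC = SRM · 1.97
EBC = 15.6 · 1.97

30.7320 EBC


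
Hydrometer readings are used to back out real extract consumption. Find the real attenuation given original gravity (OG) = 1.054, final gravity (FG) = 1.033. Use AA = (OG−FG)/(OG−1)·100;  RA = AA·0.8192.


AA = (1.054 − 1.033)/(1.054 − 1)·100 = 38.8889
RA = 38.8889·0.8192

31.8578 %


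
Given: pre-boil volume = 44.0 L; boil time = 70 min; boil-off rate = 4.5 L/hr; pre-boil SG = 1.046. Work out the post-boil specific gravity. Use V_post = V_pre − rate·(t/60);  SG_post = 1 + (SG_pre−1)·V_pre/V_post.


V_post = 44.0 − 4.5·(70/60) = 38.7500
SG_post = 1 + (1.046 − 1)·44.0/38.7500

1.0522


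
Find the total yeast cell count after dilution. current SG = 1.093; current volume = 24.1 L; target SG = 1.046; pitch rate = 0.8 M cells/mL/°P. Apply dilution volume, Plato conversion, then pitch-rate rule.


V_w = V·((SG_c−1)/(SG_t−1)−1);  °P = 259 − 259/SG_t;  cells = rate·(V+V_w)·°P
V_w = 24.1·((1.093−1)/(1.046−1)−1) = 24.6239
V_final = 24.1 + 24.6239 = 48.7239
°P = 259 − 259/1.046 = 11.3901
cells = 0.8·48.7239·11.3901

443.9745 billion cells


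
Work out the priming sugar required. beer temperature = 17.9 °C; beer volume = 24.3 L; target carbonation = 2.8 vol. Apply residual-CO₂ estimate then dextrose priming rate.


residual = 14.695·(0.01821 + 0.09011·e^(−0.04·T));  sugar = (target − residual)·4.0·V
residual = 14.695·(0.01821 + 0.09011·e^(−0.04·17.9)) = 0.9147
sugar = (2.8 − 0.9147)·4.0·24.3

183.2492 g


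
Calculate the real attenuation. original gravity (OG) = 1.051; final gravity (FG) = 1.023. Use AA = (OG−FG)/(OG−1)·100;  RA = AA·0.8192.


AA = (1.051 − 1.023)/(1.051 − 1)·100 = 54.9020
RA = 54.9020·0.8192

44.9757 %


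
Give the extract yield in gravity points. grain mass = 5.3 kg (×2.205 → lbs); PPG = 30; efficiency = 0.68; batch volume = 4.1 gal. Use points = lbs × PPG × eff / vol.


lbs = 5.3 × 2.205 = 11.6865
points = 11.6865 × 30 × 0.68 / 4.1

58.1475 points


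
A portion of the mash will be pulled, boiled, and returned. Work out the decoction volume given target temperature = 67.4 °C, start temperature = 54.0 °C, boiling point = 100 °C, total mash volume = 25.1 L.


V_dec = V_total·(T_target − T_start)/(T_boil − T_start)
V_dec = 25.1·(67.4 − 54.0)/(100 − 54.0)

7.3117 L


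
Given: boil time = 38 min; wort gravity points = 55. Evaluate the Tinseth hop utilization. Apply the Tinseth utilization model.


U = 1.65·0.000125^(GP/1000) · (1 − e^(−0.04·t))/4.15
bigness = 1.65·0.000125^(55/1000) = 1.0065
boil_factor = (1 − e^(−0.04·38))/4.15 = 0.1883
U = 1.0065 · 0.1883

0.1895


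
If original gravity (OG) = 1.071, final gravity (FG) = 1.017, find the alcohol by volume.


ABV = (OG − FG) · 131.25
ABV = (1.071 − 1.017) · 131.25

7.0875 % ABV


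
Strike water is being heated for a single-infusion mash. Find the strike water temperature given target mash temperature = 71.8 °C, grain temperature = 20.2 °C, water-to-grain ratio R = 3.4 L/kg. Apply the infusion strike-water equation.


T_strike = (0.41/R)·(T_mash − T_grain) + T_mash
T_strike = (0.41/3.4)·(71.8 − 20.2) + 71.8

78.0224 °C


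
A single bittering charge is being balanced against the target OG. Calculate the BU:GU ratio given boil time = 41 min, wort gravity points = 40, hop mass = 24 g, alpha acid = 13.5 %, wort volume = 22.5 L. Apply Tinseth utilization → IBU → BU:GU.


U = 1.65·0.000125^(GP/1000)·(1−e^(−0.04t))/4.15;  IBU = (α/100)·m·U·1000/V;  BU:GU = IBU/GP
U = 1.65·0.000125^(40/1000)·(1−e^(−0.04·41))/4.15 = 0.2237
IBU = (13.5/100)·24·0.2237·1000/22.5 = 32.2122
BU:GU = 32.2122/40

0.8053


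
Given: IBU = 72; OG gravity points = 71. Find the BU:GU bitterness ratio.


BU:GU = IBU / OG_points
BU:GU = 72 / 71

1.0141


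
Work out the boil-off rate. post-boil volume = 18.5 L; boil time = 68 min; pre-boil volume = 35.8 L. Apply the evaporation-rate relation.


rate = (V_pre − V_post) / (t_min/60)
rate = (35.8 − 18.5) / (68/60)

15.2647 L/hr


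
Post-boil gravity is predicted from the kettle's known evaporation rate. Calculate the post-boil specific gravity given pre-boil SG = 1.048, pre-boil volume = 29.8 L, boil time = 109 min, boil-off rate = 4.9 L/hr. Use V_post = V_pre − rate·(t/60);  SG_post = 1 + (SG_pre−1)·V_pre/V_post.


V_post = 29.8 − 4.9·(109/60) = 20.8983
SG_post = 1 + (1.048 − 1)·29.8/20.8983

1.0684


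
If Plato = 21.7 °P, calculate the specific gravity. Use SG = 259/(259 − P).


SG = 259/(259 − 21.7)

1.0914


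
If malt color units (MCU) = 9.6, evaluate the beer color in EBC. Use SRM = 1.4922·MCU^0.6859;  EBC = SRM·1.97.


SRM = 1.4922·9.6^0.6859 = 7.0399
EBC = 7.0399·1.97

13.8686 EBC
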